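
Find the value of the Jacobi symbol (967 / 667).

-1

(967 / 667)
  = (300 / 667)    [967 ≡ 300 mod 667]
  = (75 / 667)    [667 ≡ 3 mod 8 ⇒ (2 / 667)^2 = +1]
  = -(667 / 75)    [QR: both ≡ 3 mod 4, sign flips]
  = -(67 / 75)    [667 ≡ 67 mod 75]
  = (75 / 67)    [QR: both ≡ 3 mod 4, sign flips]
  = (8 / 67)    [75 ≡ 8 mod 67]
  = -(1 / 67)    [67 ≡ 3 mod 8 ⇒ (2 / 67)^3 = -1]
  = -1    [(1 / 67) = 1]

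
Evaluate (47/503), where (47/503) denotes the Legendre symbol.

1

Both 47 ≡ 3 and 503 ≡ 3 (mod 4), so reciprocity gives (47/503) = -(503/47). Reduce: 503 ≡ 33 (mod 47). Now have -(33/47).
33 ≡ 1 (mod 4), so quadratic reciprocity gives (33/47) = (47/33). Reduce: 47 ≡ 14 (mod 33). Now have -(14/33).
Factor out 2: 14 = 2·7. Since 33 ≡ 1 (mod 8), (2/33) = +1. Now have -(7/33).
33 ≡ 1 (mod 4), so quadratic reciprocity gives (7/33) = (33/7). Reduce: 33 ≡ 5 (mod 7). Now have -(5/7).
5 ≡ 1 (mod 4), so quadratic reciprocity gives (5/7) = (7/5). Reduce: 7 ≡ 2 (mod 5). Now have -(2/5).
Factor out 2: 2 = 2. Since 5 ≡ 5 (mod 8), (2/5) = -1. Now have (1/5).
(1/5) = 1. Collecting the sign factors: 1.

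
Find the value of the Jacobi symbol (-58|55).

1

Pull out -1: (-58|55) = (-1|55)·(58|55). Since 55 ≡ 3 (mod 4), (-1|55) = -1. Now have -(58|55).
Reduce the numerator: 58 ≡ 3 (mod 55), so (58|55) = (3|55).
Both 3 ≡ 3 and 55 ≡ 3 (mod 4), so reciprocity gives (3|55) = -(55|3). Reduce: 55 ≡ 1 (mod 3). Now have (1|3).
(1|3) = 1. Collecting the sign factors: 1.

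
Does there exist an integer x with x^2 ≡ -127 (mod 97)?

Reduce the numerator: -127 ≡ 67 (mod 97), so (-127/97) = (67/97).
97 ≡ 1 (mod 4), so quadratic reciprocity gives (67/97) = (97/67). Reduce: 97 ≡ 30 (mod 67). Now have (30/67).
Factor out 2: 30 = 2·15. Since 67 ≡ 3 (mod 8), (2/67) = -1. Now have -(15/67).
Both 15 ≡ 3 and 67 ≡ 3 (mod 4), so reciprocity gives (15/67) = -(67/15). Reduce: 67 ≡ 7 (mod 15). Now have (7/15).
Both 7 ≡ 3 and 15 ≡ 3 (mod 4), so reciprocity gives (7/15) = -(15/7). Reduce: 15 ≡ 1 (mod 7). Now have -(1/7).
(1/7) = 1. Collecting the sign factors: -1.
(-127/97) = -1, and 97 is prime, so -127 is not a quadratic residue mod 97.

no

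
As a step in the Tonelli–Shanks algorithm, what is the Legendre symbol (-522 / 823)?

1

Reduce the numerator: -522 ≡ 301 (mod 823), so (-522 / 823) = (301 / 823).
301 ≡ 1 (mod 4), so quadratic reciprocity gives (301 / 823) = (823 / 301). Reduce: 823 ≡ 221 (mod 301). Now have (221 / 301).
221 ≡ 1 (mod 4), so quadratic reciprocity gives (221 / 301) = (301 / 221). Reduce: 301 ≡ 80 (mod 221). Now have (80 / 221).
Factor out 2: 80 = 2^4·5. Since 221 ≡ 5 (mod 8), (2 / 221) = -1, and (2 / 221)^4 = +1. Now have (5 / 221).
5 ≡ 1 (mod 4), so quadratic reciprocity gives (5 / 221) = (221 / 5). Reduce: 221 ≡ 1 (mod 5). Now have (1 / 5).
(1 / 5) = 1. Collecting the sign factors: 1.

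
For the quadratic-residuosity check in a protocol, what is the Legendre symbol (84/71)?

(84/71)
  = (13/71)    [84 ≡ 13 mod 71]
  = (71/13)    [QR: 13 ≡ 1 mod 4, sign kept]
  = (6/13)    [71 ≡ 6 mod 13]
  = -(3/13)    [13 ≡ 5 mod 8 ⇒ (2/13) = -1]
  = -(13/3)    [QR: 13 ≡ 1 mod 4, sign kept]
  = -(1/3)    [13 ≡ 1 mod 3]
  = -1    [(1/3) = 1]

-1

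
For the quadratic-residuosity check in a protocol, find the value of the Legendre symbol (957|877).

(957|877)
  = (80|877)    [957 ≡ 80 mod 877]
  = (5|877)    [877 ≡ 5 mod 8 ⇒ (2|877)^4 = +1]
  = (877|5)    [QR: 5 ≡ 1 mod 4, sign kept]
  = (2|5)    [877 ≡ 2 mod 5]
  = -(1|5)    [5 ≡ 5 mod 8 ⇒ (2|5) = -1]
  = -1    [(1|5) = 1]

-1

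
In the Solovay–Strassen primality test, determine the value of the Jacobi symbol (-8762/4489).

Reduce the numerator: -8762 ≡ 216 (mod 4489), so (-8762/4489) = (216/4489).
Factor out 2: 216 = 2^3·27. Since 4489 ≡ 1 (mod 8), (2/4489) = +1, and (2/4489)^3 = +1. Now have (27/4489).
4489 ≡ 1 (mod 4), so quadratic reciprocity gives (27/4489) = (4489/27). Reduce: 4489 ≡ 7 (mod 27). Now have (7/27).
Both 7 ≡ 3 and 27 ≡ 3 (mod 4), so reciprocity gives (7/27) = -(27/7). Reduce: 27 ≡ 6 (mod 7). Now have -(6/7).
Factor out 2: 6 = 2·3. Since 7 ≡ 7 (mod 8), (2/7) = +1. Now have -(3/7).
Both 3 ≡ 3 and 7 ≡ 3 (mod 4), so reciprocity gives (3/7) = -(7/3). Reduce: 7 ≡ 1 (mod 3). Now have (1/3).
(1/3) = 1. Collecting the sign factors: 1.

1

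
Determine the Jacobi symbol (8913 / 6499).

-1

Reduce the numerator: 8913 ≡ 2414 (mod 6499), so (8913 / 6499) = (2414 / 6499).
Factor out 2: 2414 = 2·1207. Since 6499 ≡ 3 (mod 8), (2 / 6499) = -1. Now have -(1207 / 6499).
Both 1207 ≡ 3 and 6499 ≡ 3 (mod 4), so reciprocity gives (1207 / 6499) = -(6499 / 1207). Reduce: 6499 ≡ 464 (mod 1207). Now have (464 / 1207).
Factor out 2: 464 = 2^4·29. Since 1207 ≡ 7 (mod 8), (2 / 1207) = +1, and (2 / 1207)^4 = +1. Now have (29 / 1207).
29 ≡ 1 (mod 4), so quadratic reciprocity gives (29 / 1207) = (1207 / 29). Reduce: 1207 ≡ 18 (mod 29). Now have (18 / 29).
Factor out 2: 18 = 2·9. Since 29 ≡ 5 (mod 8), (2 / 29) = -1. Now have -(9 / 29).
9 ≡ 1 (mod 4), so quadratic reciprocity gives (9 / 29) = (29 / 9). Reduce: 29 ≡ 2 (mod 9). Now have -(2 / 9).
Factor out 2: 2 = 2. Since 9 ≡ 1 (mod 8), (2 / 9) = +1. Now have -(1 / 9).
(1 / 9) = 1. Collecting the sign factors: -1.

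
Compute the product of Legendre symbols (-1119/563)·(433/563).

By multiplicativity, (-1119·433/563) = (-1119/563)·(433/563).
First factor (-1119/563):
Pull out -1: (-1119/563) = (-1/563)·(1119/563). Since 563 ≡ 3 (mod 4), (-1/563) = -1. Now have -(1119/563).
Reduce the numerator: 1119 ≡ 556 (mod 563), so (1119/563) = (556/563).
Factor out 2: 556 = 2^2·139. Since 563 ≡ 3 (mod 8), (2/563) = -1, and (2/563)^2 = +1. Now have -(139/563).
Both 139 ≡ 3 and 563 ≡ 3 (mod 4), so reciprocity gives (139/563) = -(563/139). Reduce: 563 ≡ 7 (mod 139). Now have (7/139).
Both 7 ≡ 3 and 139 ≡ 3 (mod 4), so reciprocity gives (7/139) = -(139/7). Reduce: 139 ≡ 6 (mod 7). Now have -(6/7).
Factor out 2: 6 = 2·3. Since 7 ≡ 7 (mod 8), (2/7) = +1. Now have -(3/7).
Both 3 ≡ 3 and 7 ≡ 3 (mod 4), so reciprocity gives (3/7) = -(7/3). Reduce: 7 ≡ 1 (mod 3). Now have (1/3).
(1/3) = 1. Collecting the sign factors: 1.
Second factor (433/563):
433 ≡ 1 (mod 4), so quadratic reciprocity gives (433/563) = (563/433). Reduce: 563 ≡ 130 (mod 433). Now have (130/433).
Factor out 2: 130 = 2·65. Since 433 ≡ 1 (mod 8), (2/433) = +1. Now have (65/433).
65 ≡ 1 (mod 4), so quadratic reciprocity gives (65/433) = (433/65). Reduce: 433 ≡ 43 (mod 65). Now have (43/65).
65 ≡ 1 (mod 4), so quadratic reciprocity gives (43/65) = (65/43). Reduce: 65 ≡ 22 (mod 43). Now have (22/43).
Factor out 2: 22 = 2·11. Since 43 ≡ 3 (mod 8), (2/43) = -1. Now have -(11/43).
Both 11 ≡ 3 and 43 ≡ 3 (mod 4), so reciprocity gives (11/43) = -(43/11). Reduce: 43 ≡ 10 (mod 11). Now have (10/11).
Factor out 2: 10 = 2·5. Since 11 ≡ 3 (mod 8), (2/11) = -1. Now have -(5/11).
5 ≡ 1 (mod 4), so quadratic reciprocity gives (5/11) = (11/5). Reduce: 11 ≡ 1 (mod 5). Now have -(1/5).
(1/5) = 1. Collecting the sign factors: -1.
Product: (1)·(-1) = -1.

-1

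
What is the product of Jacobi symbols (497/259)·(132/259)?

0

By multiplicativity, (497·132/259) = (497/259)·(132/259).
First factor (497/259):
(497/259)
  = (238/259)    [497 ≡ 238 mod 259]
  = -(119/259)    [259 ≡ 3 mod 8 ⇒ (2/259) = -1]
  = (259/119)    [QR: both ≡ 3 mod 4, sign flips]
  = (21/119)    [259 ≡ 21 mod 119]
  = (119/21)    [QR: 21 ≡ 1 mod 4, sign kept]
  = (14/21)    [119 ≡ 14 mod 21]
  = -(7/21)    [21 ≡ 5 mod 8 ⇒ (2/21) = -1]
  = -(21/7)    [QR: 21 ≡ 1 mod 4, sign kept]
  = -(0/7)    [21 ≡ 0 mod 7]
  = 0    [numerator 0, gcd > 1]
Second factor (132/259):
(132/259)
  = (33/259)    [259 ≡ 3 mod 8 ⇒ (2/259)^2 = +1]
  = (259/33)    [QR: 33 ≡ 1 mod 4, sign kept]
  = (28/33)    [259 ≡ 28 mod 33]
  = (7/33)    [33 ≡ 1 mod 8 ⇒ (2/33)^2 = +1]
  = (33/7)    [QR: 33 ≡ 1 mod 4, sign kept]
  = (5/7)    [33 ≡ 5 mod 7]
  = (7/5)    [QR: 5 ≡ 1 mod 4, sign kept]
  = (2/5)    [7 ≡ 2 mod 5]
  = -(1/5)    [5 ≡ 5 mod 8 ⇒ (2/5) = -1]
  = -1    [(1/5) = 1]
Product: (0)·(-1) = 0.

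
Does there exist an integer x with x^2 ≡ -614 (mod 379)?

Pull out -1: (-614/379) = (-1/379)·(614/379). Since 379 ≡ 3 (mod 4), (-1/379) = -1. Now have -(614/379).
Reduce the numerator: 614 ≡ 235 (mod 379), so (614/379) = (235/379).
Both 235 ≡ 3 and 379 ≡ 3 (mod 4), so reciprocity gives (235/379) = -(379/235). Reduce: 379 ≡ 144 (mod 235). Now have (144/235).
Factor out 2: 144 = 2^4·9. Since 235 ≡ 3 (mod 8), (2/235) = -1, and (2/235)^4 = +1. Now have (9/235).
9 ≡ 1 (mod 4), so quadratic reciprocity gives (9/235) = (235/9). Reduce: 235 ≡ 1 (mod 9). Now have (1/9).
(1/9) = 1. Collecting the sign factors: 1.
The Legendre symbol is 1, so x^2 ≡ -614 (mod 379) has solution.

yes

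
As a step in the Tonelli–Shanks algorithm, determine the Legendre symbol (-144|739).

(-144|739)
  = -(144|739)    [739 ≡ 3 mod 4 ⇒ (-1|739) = -1]
  = -(9|739)    [739 ≡ 3 mod 8 ⇒ (2|739)^4 = +1]
  = -(739|9)    [QR: 9 ≡ 1 mod 4, sign kept]
  = -(1|9)    [739 ≡ 1 mod 9]
  = -1    [(1|9) = 1]

-1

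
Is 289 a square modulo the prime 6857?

289 ≡ 1 (mod 4), so quadratic reciprocity gives (289/6857) = (6857/289). Reduce: 6857 ≡ 210 (mod 289). Now have (210/289).
Factor out 2: 210 = 2·105. Since 289 ≡ 1 (mod 8), (2/289) = +1. Now have (105/289).
105 ≡ 1 (mod 4), so quadratic reciprocity gives (105/289) = (289/105). Reduce: 289 ≡ 79 (mod 105). Now have (79/105).
105 ≡ 1 (mod 4), so quadratic reciprocity gives (79/105) = (105/79). Reduce: 105 ≡ 26 (mod 79). Now have (26/79).
Factor out 2: 26 = 2·13. Since 79 ≡ 7 (mod 8), (2/79) = +1. Now have (13/79).
13 ≡ 1 (mod 4), so quadratic reciprocity gives (13/79) = (79/13). Reduce: 79 ≡ 1 (mod 13). Now have (1/13).
(1/13) = 1. Collecting the sign factors: 1.
The Legendre symbol is 1, so x^2 ≡ 289 (mod 6857) has solution.

yes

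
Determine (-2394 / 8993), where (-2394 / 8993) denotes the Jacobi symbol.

-1

Reduce the numerator: -2394 ≡ 6599 (mod 8993), so (-2394 / 8993) = (6599 / 8993).
8993 ≡ 1 (mod 4), so quadratic reciprocity gives (6599 / 8993) = (8993 / 6599). Reduce: 8993 ≡ 2394 (mod 6599). Now have (2394 / 6599).
Factor out 2: 2394 = 2·1197. Since 6599 ≡ 7 (mod 8), (2 / 6599) = +1. Now have (1197 / 6599).
1197 ≡ 1 (mod 4), so quadratic reciprocity gives (1197 / 6599) = (6599 / 1197). Reduce: 6599 ≡ 614 (mod 1197). Now have (614 / 1197).
Factor out 2: 614 = 2·307. Since 1197 ≡ 5 (mod 8), (2 / 1197) = -1. Now have -(307 / 1197).
1197 ≡ 1 (mod 4), so quadratic reciprocity gives (307 / 1197) = (1197 / 307). Reduce: 1197 ≡ 276 (mod 307). Now have -(276 / 307).
Factor out 2: 276 = 2^2·69. Since 307 ≡ 3 (mod 8), (2 / 307) = -1, and (2 / 307)^2 = +1. Now have -(69 / 307).
69 ≡ 1 (mod 4), so quadratic reciprocity gives (69 / 307) = (307 / 69). Reduce: 307 ≡ 31 (mod 69). Now have -(31 / 69).
69 ≡ 1 (mod 4), so quadratic reciprocity gives (31 / 69) = (69 / 31). Reduce: 69 ≡ 7 (mod 31). Now have -(7 / 31).
Both 7 ≡ 3 and 31 ≡ 3 (mod 4), so reciprocity gives (7 / 31) = -(31 / 7). Reduce: 31 ≡ 3 (mod 7). Now have (3 / 7).
Both 3 ≡ 3 and 7 ≡ 3 (mod 4), so reciprocity gives (3 / 7) = -(7 / 3). Reduce: 7 ≡ 1 (mod 3). Now have -(1 / 3).
(1 / 3) = 1. Collecting the sign factors: -1.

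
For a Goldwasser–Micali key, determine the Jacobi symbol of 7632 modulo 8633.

(7632/8633)
  = (477/8633)    [8633 ≡ 1 mod 8 ⇒ (2/8633)^4 = +1]
  = (8633/477)    [QR: 477 ≡ 1 mod 4, sign kept]
  = (47/477)    [8633 ≡ 47 mod 477]
  = (477/47)    [QR: 477 ≡ 1 mod 4, sign kept]
  = (7/47)    [477 ≡ 7 mod 47]
  = -(47/7)    [QR: both ≡ 3 mod 4, sign flips]
  = -(5/7)    [47 ≡ 5 mod 7]
  = -(7/5)    [QR: 5 ≡ 1 mod 4, sign kept]
  = -(2/5)    [7 ≡ 2 mod 5]
  = (1/5)    [5 ≡ 5 mod 8 ⇒ (2/5) = -1]
  = 1    [(1/5) = 1]

1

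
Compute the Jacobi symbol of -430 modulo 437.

Pull out -1: (-430|437) = (-1|437)·(430|437). Since 437 ≡ 1 (mod 4), (-1|437) = +1. Now have (430|437).
Factor out 2: 430 = 2·215. Since 437 ≡ 5 (mod 8), (2|437) = -1. Now have -(215|437).
437 ≡ 1 (mod 4), so quadratic reciprocity gives (215|437) = (437|215). Reduce: 437 ≡ 7 (mod 215). Now have -(7|215).
Both 7 ≡ 3 and 215 ≡ 3 (mod 4), so reciprocity gives (7|215) = -(215|7). Reduce: 215 ≡ 5 (mod 7). Now have (5|7).
5 ≡ 1 (mod 4), so quadratic reciprocity gives (5|7) = (7|5). Reduce: 7 ≡ 2 (mod 5). Now have (2|5).
Factor out 2: 2 = 2. Since 5 ≡ 5 (mod 8), (2|5) = -1. Now have -(1|5).
(1|5) = 1. Collecting the sign factors: -1.

-1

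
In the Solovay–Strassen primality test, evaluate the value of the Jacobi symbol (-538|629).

1

Reduce the numerator: -538 ≡ 91 (mod 629), so (-538|629) = (91|629).
629 ≡ 1 (mod 4), so quadratic reciprocity gives (91|629) = (629|91). Reduce: 629 ≡ 83 (mod 91). Now have (83|91).
Both 83 ≡ 3 and 91 ≡ 3 (mod 4), so reciprocity gives (83|91) = -(91|83). Reduce: 91 ≡ 8 (mod 83). Now have -(8|83).
Factor out 2: 8 = 2^3. Since 83 ≡ 3 (mod 8), (2|83) = -1, and (2|83)^3 = -1. Now have (1|83).
(1|83) = 1. Collecting the sign factors: 1.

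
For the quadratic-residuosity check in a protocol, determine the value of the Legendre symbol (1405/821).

(1405/821)
  = (584/821)    [1405 ≡ 584 mod 821]
  = -(73/821)    [821 ≡ 5 mod 8 ⇒ (2/821)^3 = -1]
  = -(821/73)    [QR: 73 ≡ 1 mod 4, sign kept]
  = -(18/73)    [821 ≡ 18 mod 73]
  = -(9/73)    [73 ≡ 1 mod 8 ⇒ (2/73) = +1]
  = -(73/9)    [QR: 9 ≡ 1 mod 4, sign kept]
  = -(1/9)    [73 ≡ 1 mod 9]
  = -1    [(1/9) = 1]

-1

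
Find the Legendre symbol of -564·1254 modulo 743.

By multiplicativity, (-564·1254 / 743) = (-564 / 743)·(1254 / 743).
First factor (-564 / 743):
(-564 / 743)
  = -(564 / 743)    [743 ≡ 3 mod 4 ⇒ (-1 / 743) = -1]
  = -(141 / 743)    [743 ≡ 7 mod 8 ⇒ (2 / 743)^2 = +1]
  = -(743 / 141)    [QR: 141 ≡ 1 mod 4, sign kept]
  = -(38 / 141)    [743 ≡ 38 mod 141]
  = (19 / 141)    [141 ≡ 5 mod 8 ⇒ (2 / 141) = -1]
  = (141 / 19)    [QR: 141 ≡ 1 mod 4, sign kept]
  = (8 / 19)    [141 ≡ 8 mod 19]
  = -(1 / 19)    [19 ≡ 3 mod 8 ⇒ (2 / 19)^3 = -1]
  = -1    [(1 / 19) = 1]
Second factor (1254 / 743):
(1254 / 743)
  = (511 / 743)    [1254 ≡ 511 mod 743]
  = -(743 / 511)    [QR: both ≡ 3 mod 4, sign flips]
  = -(232 / 511)    [743 ≡ 232 mod 511]
  = -(29 / 511)    [511 ≡ 7 mod 8 ⇒ (2 / 511)^3 = +1]
  = -(511 / 29)    [QR: 29 ≡ 1 mod 4, sign kept]
  = -(18 / 29)    [511 ≡ 18 mod 29]
  = (9 / 29)    [29 ≡ 5 mod 8 ⇒ (2 / 29) = -1]
  = (29 / 9)    [QR: 9 ≡ 1 mod 4, sign kept]
  = (2 / 9)    [29 ≡ 2 mod 9]
  = (1 / 9)    [9 ≡ 1 mod 8 ⇒ (2 / 9) = +1]
  = 1    [(1 / 9) = 1]
Product: (-1)·(1) = -1.

-1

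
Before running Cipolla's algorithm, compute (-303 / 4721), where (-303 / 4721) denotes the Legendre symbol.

(-303 / 4721)
  = (4418 / 4721)    [-303 ≡ 4418 mod 4721]
  = (2209 / 4721)    [4721 ≡ 1 mod 8 ⇒ (2 / 4721) = +1]
  = (4721 / 2209)    [QR: 2209 ≡ 1 mod 4, sign kept]
  = (303 / 2209)    [4721 ≡ 303 mod 2209]
  = (2209 / 303)    [QR: 2209 ≡ 1 mod 4, sign kept]
  = (88 / 303)    [2209 ≡ 88 mod 303]
  = (11 / 303)    [303 ≡ 7 mod 8 ⇒ (2 / 303)^3 = +1]
  = -(303 / 11)    [QR: both ≡ 3 mod 4, sign flips]
  = -(6 / 11)    [303 ≡ 6 mod 11]
  = (3 / 11)    [11 ≡ 3 mod 8 ⇒ (2 / 11) = -1]
  = -(11 / 3)    [QR: both ≡ 3 mod 4, sign flips]
  = -(2 / 3)    [11 ≡ 2 mod 3]
  = (1 / 3)    [3 ≡ 3 mod 8 ⇒ (2 / 3) = -1]
  = 1    [(1 / 3) = 1]

1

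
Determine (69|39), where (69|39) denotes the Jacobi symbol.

0

(69|39)
  = (30|39)    [69 ≡ 30 mod 39]
  = (15|39)    [39 ≡ 7 mod 8 ⇒ (2|39) = +1]
  = -(39|15)    [QR: both ≡ 3 mod 4, sign flips]
  = -(9|15)    [39 ≡ 9 mod 15]
  = -(15|9)    [QR: 9 ≡ 1 mod 4, sign kept]
  = -(6|9)    [15 ≡ 6 mod 9]
  = -(3|9)    [9 ≡ 1 mod 8 ⇒ (2|9) = +1]
  = -(9|3)    [QR: 9 ≡ 1 mod 4, sign kept]
  = -(0|3)    [9 ≡ 0 mod 3]
  = 0    [numerator 0, gcd > 1]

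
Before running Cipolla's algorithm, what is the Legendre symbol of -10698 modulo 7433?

-1

Reduce the numerator: -10698 ≡ 4168 (mod 7433), so (-10698 / 7433) = (4168 / 7433).
Factor out 2: 4168 = 2^3·521. Since 7433 ≡ 1 (mod 8), (2 / 7433) = +1, and (2 / 7433)^3 = +1. Now have (521 / 7433).
521 ≡ 1 (mod 4), so quadratic reciprocity gives (521 / 7433) = (7433 / 521). Reduce: 7433 ≡ 139 (mod 521). Now have (139 / 521).
521 ≡ 1 (mod 4), so quadratic reciprocity gives (139 / 521) = (521 / 139). Reduce: 521 ≡ 104 (mod 139). Now have (104 / 139).
Factor out 2: 104 = 2^3·13. Since 139 ≡ 3 (mod 8), (2 / 139) = -1, and (2 / 139)^3 = -1. Now have -(13 / 139).
13 ≡ 1 (mod 4), so quadratic reciprocity gives (13 / 139) = (139 / 13). Reduce: 139 ≡ 9 (mod 13). Now have -(9 / 13).
9 ≡ 1 (mod 4), so quadratic reciprocity gives (9 / 13) = (13 / 9). Reduce: 13 ≡ 4 (mod 9). Now have -(4 / 9).
Factor out 2: 4 = 2^2. Since 9 ≡ 1 (mod 8), (2 / 9) = +1, and (2 / 9)^2 = +1. Now have -(1 / 9).
(1 / 9) = 1. Collecting the sign factors: -1.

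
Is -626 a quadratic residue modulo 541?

(-626/541)
  = (456/541)    [-626 ≡ 456 mod 541]
  = -(57/541)    [541 ≡ 5 mod 8 ⇒ (2/541)^3 = -1]
  = -(541/57)    [QR: 57 ≡ 1 mod 4, sign kept]
  = -(28/57)    [541 ≡ 28 mod 57]
  = -(7/57)    [57 ≡ 1 mod 8 ⇒ (2/57)^2 = +1]
  = -(57/7)    [QR: 57 ≡ 1 mod 4, sign kept]
  = -(1/7)    [57 ≡ 1 mod 7]
  = -1    [(1/7) = 1]
(-626/541) = -1, and 541 is prime, so -626 is not a quadratic residue mod 541.

no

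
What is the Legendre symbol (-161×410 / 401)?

-1

By multiplicativity, (-161·410 / 401) = (-161 / 401)·(410 / 401).
First factor (-161 / 401):
(-161 / 401)
  = (161 / 401)    [401 ≡ 1 mod 4 ⇒ (-1 / 401) = +1]
  = (401 / 161)    [QR: 161 ≡ 1 mod 4, sign kept]
  = (79 / 161)    [401 ≡ 79 mod 161]
  = (161 / 79)    [QR: 161 ≡ 1 mod 4, sign kept]
  = (3 / 79)    [161 ≡ 3 mod 79]
  = -(79 / 3)    [QR: both ≡ 3 mod 4, sign flips]
  = -(1 / 3)    [79 ≡ 1 mod 3]
  = -1    [(1 / 3) = 1]
Second factor (410 / 401):
(410 / 401)
  = (9 / 401)    [410 ≡ 9 mod 401]
  = (401 / 9)    [QR: 9 ≡ 1 mod 4, sign kept]
  = (5 / 9)    [401 ≡ 5 mod 9]
  = (9 / 5)    [QR: 5 ≡ 1 mod 4, sign kept]
  = (4 / 5)    [9 ≡ 4 mod 5]
  = (1 / 5)    [5 ≡ 5 mod 8 ⇒ (2 / 5)^2 = +1]
  = 1    [(1 / 5) = 1]
Product: (-1)·(1) = -1.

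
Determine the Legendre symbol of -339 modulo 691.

Reduce the numerator: -339 ≡ 352 (mod 691), so (-339/691) = (352/691).
Factor out 2: 352 = 2^5·11. Since 691 ≡ 3 (mod 8), (2/691) = -1, and (2/691)^5 = -1. Now have -(11/691).
Both 11 ≡ 3 and 691 ≡ 3 (mod 4), so reciprocity gives (11/691) = -(691/11). Reduce: 691 ≡ 9 (mod 11). Now have (9/11).
9 ≡ 1 (mod 4), so quadratic reciprocity gives (9/11) = (11/9). Reduce: 11 ≡ 2 (mod 9). Now have (2/9).
Factor out 2: 2 = 2. Since 9 ≡ 1 (mod 8), (2/9) = +1. Now have (1/9).
(1/9) = 1. Collecting the sign factors: 1.

1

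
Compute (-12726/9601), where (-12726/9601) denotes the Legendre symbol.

(-12726/9601)
  = (6476/9601)    [-12726 ≡ 6476 mod 9601]
  = (1619/9601)    [9601 ≡ 1 mod 8 ⇒ (2/9601)^2 = +1]
  = (9601/1619)    [QR: 9601 ≡ 1 mod 4, sign kept]
  = (1506/1619)    [9601 ≡ 1506 mod 1619]
  = -(753/1619)    [1619 ≡ 3 mod 8 ⇒ (2/1619) = -1]
  = -(1619/753)    [QR: 753 ≡ 1 mod 4, sign kept]
  = -(113/753)    [1619 ≡ 113 mod 753]
  = -(753/113)    [QR: 113 ≡ 1 mod 4, sign kept]
  = -(75/113)    [753 ≡ 75 mod 113]
  = -(113/75)    [QR: 113 ≡ 1 mod 4, sign kept]
  = -(38/75)    [113 ≡ 38 mod 75]
  = (19/75)    [75 ≡ 3 mod 8 ⇒ (2/75) = -1]
  = -(75/19)    [QR: both ≡ 3 mod 4, sign flips]
  = -(18/19)    [75 ≡ 18 mod 19]
  = (9/19)    [19 ≡ 3 mod 8 ⇒ (2/19) = -1]
  = (19/9)    [QR: 9 ≡ 1 mod 4, sign kept]
  = (1/9)    [19 ≡ 1 mod 9]
  = 1    [(1/9) = 1]

1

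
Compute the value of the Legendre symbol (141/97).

1

(141/97)
  = (44/97)    [141 ≡ 44 mod 97]
  = (11/97)    [97 ≡ 1 mod 8 ⇒ (2/97)^2 = +1]
  = (97/11)    [QR: 97 ≡ 1 mod 4, sign kept]
  = (9/11)    [97 ≡ 9 mod 11]
  = (11/9)    [QR: 9 ≡ 1 mod 4, sign kept]
  = (2/9)    [11 ≡ 2 mod 9]
  = (1/9)    [9 ≡ 1 mod 8 ⇒ (2/9) = +1]
  = 1    [(1/9) = 1]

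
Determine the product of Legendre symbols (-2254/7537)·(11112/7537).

By multiplicativity, (-2254·11112/7537) = (-2254/7537)·(11112/7537).
First factor (-2254/7537):
Reduce the numerator: -2254 ≡ 5283 (mod 7537), so (-2254/7537) = (5283/7537).
7537 ≡ 1 (mod 4), so quadratic reciprocity gives (5283/7537) = (7537/5283). Reduce: 7537 ≡ 2254 (mod 5283). Now have (2254/5283).
Factor out 2: 2254 = 2·1127. Since 5283 ≡ 3 (mod 8), (2/5283) = -1. Now have -(1127/5283).
Both 1127 ≡ 3 and 5283 ≡ 3 (mod 4), so reciprocity gives (1127/5283) = -(5283/1127). Reduce: 5283 ≡ 775 (mod 1127). Now have (775/1127).
Both 775 ≡ 3 and 1127 ≡ 3 (mod 4), so reciprocity gives (775/1127) = -(1127/775). Reduce: 1127 ≡ 352 (mod 775). Now have -(352/775).
Factor out 2: 352 = 2^5·11. Since 775 ≡ 7 (mod 8), (2/775) = +1, and (2/775)^5 = +1. Now have -(11/775).
Both 11 ≡ 3 and 775 ≡ 3 (mod 4), so reciprocity gives (11/775) = -(775/11). Reduce: 775 ≡ 5 (mod 11). Now have (5/11).
5 ≡ 1 (mod 4), so quadratic reciprocity gives (5/11) = (11/5). Reduce: 11 ≡ 1 (mod 5). Now have (1/5).
(1/5) = 1. Collecting the sign factors: 1.
Second factor (11112/7537):
Reduce the numerator: 11112 ≡ 3575 (mod 7537), so (11112/7537) = (3575/7537).
7537 ≡ 1 (mod 4), so quadratic reciprocity gives (3575/7537) = (7537/3575). Reduce: 7537 ≡ 387 (mod 3575). Now have (387/3575).
Both 387 ≡ 3 and 3575 ≡ 3 (mod 4), so reciprocity gives (387/3575) = -(3575/387). Reduce: 3575 ≡ 92 (mod 387). Now have -(92/387).
Factor out 2: 92 = 2^2·23. Since 387 ≡ 3 (mod 8), (2/387) = -1, and (2/387)^2 = +1. Now have -(23/387).
Both 23 ≡ 3 and 387 ≡ 3 (mod 4), so reciprocity gives (23/387) = -(387/23). Reduce: 387 ≡ 19 (mod 23). Now have (19/23).
Both 19 ≡ 3 and 23 ≡ 3 (mod 4), so reciprocity gives (19/23) = -(23/19). Reduce: 23 ≡ 4 (mod 19). Now have -(4/19).
Factor out 2: 4 = 2^2. Since 19 ≡ 3 (mod 8), (2/19) = -1, and (2/19)^2 = +1. Now have -(1/19).
(1/19) = 1. Collecting the sign factors: -1.
Product: (1)·(-1) = -1.

-1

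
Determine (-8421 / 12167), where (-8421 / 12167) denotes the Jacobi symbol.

(-8421 / 12167)
  = (3746 / 12167)    [-8421 ≡ 3746 mod 12167]
  = (1873 / 12167)    [12167 ≡ 7 mod 8 ⇒ (2 / 12167) = +1]
  = (12167 / 1873)    [QR: 1873 ≡ 1 mod 4, sign kept]
  = (929 / 1873)    [12167 ≡ 929 mod 1873]
  = (1873 / 929)    [QR: 929 ≡ 1 mod 4, sign kept]
  = (15 / 929)    [1873 ≡ 15 mod 929]
  = (929 / 15)    [QR: 929 ≡ 1 mod 4, sign kept]
  = (14 / 15)    [929 ≡ 14 mod 15]
  = (7 / 15)    [15 ≡ 7 mod 8 ⇒ (2 / 15) = +1]
  = -(15 / 7)    [QR: both ≡ 3 mod 4, sign flips]
  = -(1 / 7)    [15 ≡ 1 mod 7]
  = -1    [(1 / 7) = 1]

-1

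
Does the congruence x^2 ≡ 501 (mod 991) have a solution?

no

501 ≡ 1 (mod 4), so quadratic reciprocity gives (501/991) = (991/501). Reduce: 991 ≡ 490 (mod 501). Now have (490/501).
Factor out 2: 490 = 2·245. Since 501 ≡ 5 (mod 8), (2/501) = -1. Now have -(245/501).
245 ≡ 1 (mod 4), so quadratic reciprocity gives (245/501) = (501/245). Reduce: 501 ≡ 11 (mod 245). Now have -(11/245).
245 ≡ 1 (mod 4), so quadratic reciprocity gives (11/245) = (245/11). Reduce: 245 ≡ 3 (mod 11). Now have -(3/11).
Both 3 ≡ 3 and 11 ≡ 3 (mod 4), so reciprocity gives (3/11) = -(11/3). Reduce: 11 ≡ 2 (mod 3). Now have (2/3).
Factor out 2: 2 = 2. Since 3 ≡ 3 (mod 8), (2/3) = -1. Now have -(1/3).
(1/3) = 1. Collecting the sign factors: -1.
The Legendre symbol is -1, so x^2 ≡ 501 (mod 991) has no solution.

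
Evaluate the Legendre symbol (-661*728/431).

By multiplicativity, (-661·728/431) = (-661/431)·(728/431).
First factor (-661/431):
(-661/431)
  = (201/431)    [-661 ≡ 201 mod 431]
  = (431/201)    [QR: 201 ≡ 1 mod 4, sign kept]
  = (29/201)    [431 ≡ 29 mod 201]
  = (201/29)    [QR: 29 ≡ 1 mod 4, sign kept]
  = (27/29)    [201 ≡ 27 mod 29]
  = (29/27)    [QR: 29 ≡ 1 mod 4, sign kept]
  = (2/27)    [29 ≡ 2 mod 27]
  = -(1/27)    [27 ≡ 3 mod 8 ⇒ (2/27) = -1]
  = -1    [(1/27) = 1]
Second factor (728/431):
(728/431)
  = (297/431)    [728 ≡ 297 mod 431]
  = (431/297)    [QR: 297 ≡ 1 mod 4, sign kept]
  = (134/297)    [431 ≡ 134 mod 297]
  = (67/297)    [297 ≡ 1 mod 8 ⇒ (2/297) = +1]
  = (297/67)    [QR: 297 ≡ 1 mod 4, sign kept]
  = (29/67)    [297 ≡ 29 mod 67]
  = (67/29)    [QR: 29 ≡ 1 mod 4, sign kept]
  = (9/29)    [67 ≡ 9 mod 29]
  = (29/9)    [QR: 9 ≡ 1 mod 4, sign kept]
  = (2/9)    [29 ≡ 2 mod 9]
  = (1/9)    [9 ≡ 1 mod 8 ⇒ (2/9) = +1]
  = 1    [(1/9) = 1]
Product: (-1)·(1) = -1.

-1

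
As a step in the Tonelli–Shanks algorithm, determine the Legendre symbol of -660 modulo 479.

Reduce the numerator: -660 ≡ 298 (mod 479), so (-660/479) = (298/479).
Factor out 2: 298 = 2·149. Since 479 ≡ 7 (mod 8), (2/479) = +1. Now have (149/479).
149 ≡ 1 (mod 4), so quadratic reciprocity gives (149/479) = (479/149). Reduce: 479 ≡ 32 (mod 149). Now have (32/149).
Factor out 2: 32 = 2^5. Since 149 ≡ 5 (mod 8), (2/149) = -1, and (2/149)^5 = -1. Now have -(1/149).
(1/149) = 1. Collecting the sign factors: -1.

-1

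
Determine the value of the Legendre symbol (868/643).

1

(868/643)
  = (225/643)    [868 ≡ 225 mod 643]
  = (643/225)    [QR: 225 ≡ 1 mod 4, sign kept]
  = (193/225)    [643 ≡ 193 mod 225]
  = (225/193)    [QR: 193 ≡ 1 mod 4, sign kept]
  = (32/193)    [225 ≡ 32 mod 193]
  = (1/193)    [193 ≡ 1 mod 8 ⇒ (2/193)^5 = +1]
  = 1    [(1/193) = 1]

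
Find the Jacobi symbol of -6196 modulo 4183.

(-6196 / 4183)
  = -(6196 / 4183)    [4183 ≡ 3 mod 4 ⇒ (-1 / 4183) = -1]
  = -(2013 / 4183)    [6196 ≡ 2013 mod 4183]
  = -(4183 / 2013)    [QR: 2013 ≡ 1 mod 4, sign kept]
  = -(157 / 2013)    [4183 ≡ 157 mod 2013]
  = -(2013 / 157)    [QR: 157 ≡ 1 mod 4, sign kept]
  = -(129 / 157)    [2013 ≡ 129 mod 157]
  = -(157 / 129)    [QR: 129 ≡ 1 mod 4, sign kept]
  = -(28 / 129)    [157 ≡ 28 mod 129]
  = -(7 / 129)    [129 ≡ 1 mod 8 ⇒ (2 / 129)^2 = +1]
  = -(129 / 7)    [QR: 129 ≡ 1 mod 4, sign kept]
  = -(3 / 7)    [129 ≡ 3 mod 7]
  = (7 / 3)    [QR: both ≡ 3 mod 4, sign flips]
  = (1 / 3)    [7 ≡ 1 mod 3]
  = 1    [(1 / 3) = 1]

1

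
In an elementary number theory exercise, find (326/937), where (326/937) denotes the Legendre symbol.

-1

Factor out 2: 326 = 2·163. Since 937 ≡ 1 (mod 8), (2/937) = +1. Now have (163/937).
937 ≡ 1 (mod 4), so quadratic reciprocity gives (163/937) = (937/163). Reduce: 937 ≡ 122 (mod 163). Now have (122/163).
Factor out 2: 122 = 2·61. Since 163 ≡ 3 (mod 8), (2/163) = -1. Now have -(61/163).
61 ≡ 1 (mod 4), so quadratic reciprocity gives (61/163) = (163/61). Reduce: 163 ≡ 41 (mod 61). Now have -(41/61).
41 ≡ 1 (mod 4), so quadratic reciprocity gives (41/61) = (61/41). Reduce: 61 ≡ 20 (mod 41). Now have -(20/41).
Factor out 2: 20 = 2^2·5. Since 41 ≡ 1 (mod 8), (2/41) = +1, and (2/41)^2 = +1. Now have -(5/41).
5 ≡ 1 (mod 4), so quadratic reciprocity gives (5/41) = (41/5). Reduce: 41 ≡ 1 (mod 5). Now have -(1/5).
(1/5) = 1. Collecting the sign factors: -1.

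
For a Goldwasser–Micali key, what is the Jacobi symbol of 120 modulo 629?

1

(120|629)
  = -(15|629)    [629 ≡ 5 mod 8 ⇒ (2|629)^3 = -1]
  = -(629|15)    [QR: 629 ≡ 1 mod 4, sign kept]
  = -(14|15)    [629 ≡ 14 mod 15]
  = -(7|15)    [15 ≡ 7 mod 8 ⇒ (2|15) = +1]
  = (15|7)    [QR: both ≡ 3 mod 4, sign flips]
  = (1|7)    [15 ≡ 1 mod 7]
  = 1    [(1|7) = 1]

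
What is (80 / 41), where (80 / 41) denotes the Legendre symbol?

1

(80 / 41)
  = (39 / 41)    [80 ≡ 39 mod 41]
  = (41 / 39)    [QR: 41 ≡ 1 mod 4, sign kept]
  = (2 / 39)    [41 ≡ 2 mod 39]
  = (1 / 39)    [39 ≡ 7 mod 8 ⇒ (2 / 39) = +1]
  = 1    [(1 / 39) = 1]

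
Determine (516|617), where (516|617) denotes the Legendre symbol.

Factor out 2: 516 = 2^2·129. Since 617 ≡ 1 (mod 8), (2|617) = +1, and (2|617)^2 = +1. Now have (129|617).
129 ≡ 1 (mod 4), so quadratic reciprocity gives (129|617) = (617|129). Reduce: 617 ≡ 101 (mod 129). Now have (101|129).
101 ≡ 1 (mod 4), so quadratic reciprocity gives (101|129) = (129|101). Reduce: 129 ≡ 28 (mod 101). Now have (28|101).
Factor out 2: 28 = 2^2·7. Since 101 ≡ 5 (mod 8), (2|101) = -1, and (2|101)^2 = +1. Now have (7|101).
101 ≡ 1 (mod 4), so quadratic reciprocity gives (7|101) = (101|7). Reduce: 101 ≡ 3 (mod 7). Now have (3|7).
Both 3 ≡ 3 and 7 ≡ 3 (mod 4), so reciprocity gives (3|7) = -(7|3). Reduce: 7 ≡ 1 (mod 3). Now have -(1|3).
(1|3) = 1. Collecting the sign factors: -1.

-1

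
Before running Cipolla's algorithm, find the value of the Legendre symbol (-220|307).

Reduce the numerator: -220 ≡ 87 (mod 307), so (-220|307) = (87|307).
Both 87 ≡ 3 and 307 ≡ 3 (mod 4), so reciprocity gives (87|307) = -(307|87). Reduce: 307 ≡ 46 (mod 87). Now have -(46|87).
Factor out 2: 46 = 2·23. Since 87 ≡ 7 (mod 8), (2|87) = +1. Now have -(23|87).
Both 23 ≡ 3 and 87 ≡ 3 (mod 4), so reciprocity gives (23|87) = -(87|23). Reduce: 87 ≡ 18 (mod 23). Now have (18|23).
Factor out 2: 18 = 2·9. Since 23 ≡ 7 (mod 8), (2|23) = +1. Now have (9|23).
9 ≡ 1 (mod 4), so quadratic reciprocity gives (9|23) = (23|9). Reduce: 23 ≡ 5 (mod 9). Now have (5|9).
5 ≡ 1 (mod 4), so quadratic reciprocity gives (5|9) = (9|5). Reduce: 9 ≡ 4 (mod 5). Now have (4|5).
Factor out 2: 4 = 2^2. Since 5 ≡ 5 (mod 8), (2|5) = -1, and (2|5)^2 = +1. Now have (1|5).
(1|5) = 1. Collecting the sign factors: 1.

1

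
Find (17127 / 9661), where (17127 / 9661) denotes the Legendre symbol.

Reduce the numerator: 17127 ≡ 7466 (mod 9661), so (17127 / 9661) = (7466 / 9661).
Factor out 2: 7466 = 2·3733. Since 9661 ≡ 5 (mod 8), (2 / 9661) = -1. Now have -(3733 / 9661).
3733 ≡ 1 (mod 4), so quadratic reciprocity gives (3733 / 9661) = (9661 / 3733). Reduce: 9661 ≡ 2195 (mod 3733). Now have -(2195 / 3733).
3733 ≡ 1 (mod 4), so quadratic reciprocity gives (2195 / 3733) = (3733 / 2195). Reduce: 3733 ≡ 1538 (mod 2195). Now have -(1538 / 2195).
Factor out 2: 1538 = 2·769. Since 2195 ≡ 3 (mod 8), (2 / 2195) = -1. Now have (769 / 2195).
769 ≡ 1 (mod 4), so quadratic reciprocity gives (769 / 2195) = (2195 / 769). Reduce: 2195 ≡ 657 (mod 769). Now have (657 / 769).
657 ≡ 1 (mod 4), so quadratic reciprocity gives (657 / 769) = (769 / 657). Reduce: 769 ≡ 112 (mod 657). Now have (112 / 657).
Factor out 2: 112 = 2^4·7. Since 657 ≡ 1 (mod 8), (2 / 657) = +1, and (2 / 657)^4 = +1. Now have (7 / 657).
657 ≡ 1 (mod 4), so quadratic reciprocity gives (7 / 657) = (657 / 7). Reduce: 657 ≡ 6 (mod 7). Now have (6 / 7).
Factor out 2: 6 = 2·3. Since 7 ≡ 7 (mod 8), (2 / 7) = +1. Now have (3 / 7).
Both 3 ≡ 3 and 7 ≡ 3 (mod 4), so reciprocity gives (3 / 7) = -(7 / 3). Reduce: 7 ≡ 1 (mod 3). Now have -(1 / 3).
(1 / 3) = 1. Collecting the sign factors: -1.

-1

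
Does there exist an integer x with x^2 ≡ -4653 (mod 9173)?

Reduce the numerator: -4653 ≡ 4520 (mod 9173), so (-4653/9173) = (4520/9173).
Factor out 2: 4520 = 2^3·565. Since 9173 ≡ 5 (mod 8), (2/9173) = -1, and (2/9173)^3 = -1. Now have -(565/9173).
565 ≡ 1 (mod 4), so quadratic reciprocity gives (565/9173) = (9173/565). Reduce: 9173 ≡ 133 (mod 565). Now have -(133/565).
133 ≡ 1 (mod 4), so quadratic reciprocity gives (133/565) = (565/133). Reduce: 565 ≡ 33 (mod 133). Now have -(33/133).
33 ≡ 1 (mod 4), so quadratic reciprocity gives (33/133) = (133/33). Reduce: 133 ≡ 1 (mod 33). Now have -(1/33).
(1/33) = 1. Collecting the sign factors: -1.
The Legendre symbol is -1, so x^2 ≡ -4653 (mod 9173) has no solution.

no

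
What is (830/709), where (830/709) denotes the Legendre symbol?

1

(830/709)
  = (121/709)    [830 ≡ 121 mod 709]
  = (709/121)    [QR: 121 ≡ 1 mod 4, sign kept]
  = (104/121)    [709 ≡ 104 mod 121]
  = (13/121)    [121 ≡ 1 mod 8 ⇒ (2/121)^3 = +1]
  = (121/13)    [QR: 13 ≡ 1 mod 4, sign kept]
  = (4/13)    [121 ≡ 4 mod 13]
  = (1/13)    [13 ≡ 5 mod 8 ⇒ (2/13)^2 = +1]
  = 1    [(1/13) = 1]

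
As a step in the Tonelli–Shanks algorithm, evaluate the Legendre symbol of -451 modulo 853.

Reduce the numerator: -451 ≡ 402 (mod 853), so (-451/853) = (402/853).
Factor out 2: 402 = 2·201. Since 853 ≡ 5 (mod 8), (2/853) = -1. Now have -(201/853).
201 ≡ 1 (mod 4), so quadratic reciprocity gives (201/853) = (853/201). Reduce: 853 ≡ 49 (mod 201). Now have -(49/201).
49 ≡ 1 (mod 4), so quadratic reciprocity gives (49/201) = (201/49). Reduce: 201 ≡ 5 (mod 49). Now have -(5/49).
5 ≡ 1 (mod 4), so quadratic reciprocity gives (5/49) = (49/5). Reduce: 49 ≡ 4 (mod 5). Now have -(4/5).
Factor out 2: 4 = 2^2. Since 5 ≡ 5 (mod 8), (2/5) = -1, and (2/5)^2 = +1. Now have -(1/5).
(1/5) = 1. Collecting the sign factors: -1.

-1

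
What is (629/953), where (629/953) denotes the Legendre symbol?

1

(629/953)
  = (953/629)    [QR: 629 ≡ 1 mod 4, sign kept]
  = (324/629)    [953 ≡ 324 mod 629]
  = (81/629)    [629 ≡ 5 mod 8 ⇒ (2/629)^2 = +1]
  = (629/81)    [QR: 81 ≡ 1 mod 4, sign kept]
  = (62/81)    [629 ≡ 62 mod 81]
  = (31/81)    [81 ≡ 1 mod 8 ⇒ (2/81) = +1]
  = (81/31)    [QR: 81 ≡ 1 mod 4, sign kept]
  = (19/31)    [81 ≡ 19 mod 31]
  = -(31/19)    [QR: both ≡ 3 mod 4, sign flips]
  = -(12/19)    [31 ≡ 12 mod 19]
  = -(3/19)    [19 ≡ 3 mod 8 ⇒ (2/19)^2 = +1]
  = (19/3)    [QR: both ≡ 3 mod 4, sign flips]
  = (1/3)    [19 ≡ 1 mod 3]
  = 1    [(1/3) = 1]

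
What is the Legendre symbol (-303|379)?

1

(-303|379)
  = -(303|379)    [379 ≡ 3 mod 4 ⇒ (-1|379) = -1]
  = (379|303)    [QR: both ≡ 3 mod 4, sign flips]
  = (76|303)    [379 ≡ 76 mod 303]
  = (19|303)    [303 ≡ 7 mod 8 ⇒ (2|303)^2 = +1]
  = -(303|19)    [QR: both ≡ 3 mod 4, sign flips]
  = -(18|19)    [303 ≡ 18 mod 19]
  = (9|19)    [19 ≡ 3 mod 8 ⇒ (2|19) = -1]
  = (19|9)    [QR: 9 ≡ 1 mod 4, sign kept]
  = (1|9)    [19 ≡ 1 mod 9]
  = 1    [(1|9) = 1]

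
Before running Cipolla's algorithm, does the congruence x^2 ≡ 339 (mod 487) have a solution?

yes

(339/487)
  = -(487/339)    [QR: both ≡ 3 mod 4, sign flips]
  = -(148/339)    [487 ≡ 148 mod 339]
  = -(37/339)    [339 ≡ 3 mod 8 ⇒ (2/339)^2 = +1]
  = -(339/37)    [QR: 37 ≡ 1 mod 4, sign kept]
  = -(6/37)    [339 ≡ 6 mod 37]
  = (3/37)    [37 ≡ 5 mod 8 ⇒ (2/37) = -1]
  = (37/3)    [QR: 37 ≡ 1 mod 4, sign kept]
  = (1/3)    [37 ≡ 1 mod 3]
  = 1    [(1/3) = 1]
(339/487) = 1, and 487 is prime, so 339 is a quadratic residue mod 487.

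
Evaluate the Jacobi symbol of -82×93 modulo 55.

-1

By multiplicativity, (-82·93|55) = (-82|55)·(93|55).
First factor (-82|55):
(-82|55)
  = -(82|55)    [55 ≡ 3 mod 4 ⇒ (-1|55) = -1]
  = -(27|55)    [82 ≡ 27 mod 55]
  = (55|27)    [QR: both ≡ 3 mod 4, sign flips]
  = (1|27)    [55 ≡ 1 mod 27]
  = 1    [(1|27) = 1]
Second factor (93|55):
(93|55)
  = (38|55)    [93 ≡ 38 mod 55]
  = (19|55)    [55 ≡ 7 mod 8 ⇒ (2|55) = +1]
  = -(55|19)    [QR: both ≡ 3 mod 4, sign flips]
  = -(17|19)    [55 ≡ 17 mod 19]
  = -(19|17)    [QR: 17 ≡ 1 mod 4, sign kept]
  = -(2|17)    [19 ≡ 2 mod 17]
  = -(1|17)    [17 ≡ 1 mod 8 ⇒ (2|17) = +1]
  = -1    [(1|17) = 1]
Product: (1)·(-1) = -1.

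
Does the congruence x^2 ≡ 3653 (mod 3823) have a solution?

3653 ≡ 1 (mod 4), so quadratic reciprocity gives (3653/3823) = (3823/3653). Reduce: 3823 ≡ 170 (mod 3653). Now have (170/3653).
Factor out 2: 170 = 2·85. Since 3653 ≡ 5 (mod 8), (2/3653) = -1. Now have -(85/3653).
85 ≡ 1 (mod 4), so quadratic reciprocity gives (85/3653) = (3653/85). Reduce: 3653 ≡ 83 (mod 85). Now have -(83/85).
85 ≡ 1 (mod 4), so quadratic reciprocity gives (83/85) = (85/83). Reduce: 85 ≡ 2 (mod 83). Now have -(2/83).
Factor out 2: 2 = 2. Since 83 ≡ 3 (mod 8), (2/83) = -1. Now have (1/83).
(1/83) = 1. Collecting the sign factors: 1.
The Legendre symbol is 1, so x^2 ≡ 3653 (mod 3823) has solution.

yes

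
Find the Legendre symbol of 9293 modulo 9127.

1

(9293/9127)
  = (166/9127)    [9293 ≡ 166 mod 9127]
  = (83/9127)    [9127 ≡ 7 mod 8 ⇒ (2/9127) = +1]
  = -(9127/83)    [QR: both ≡ 3 mod 4, sign flips]
  = -(80/83)    [9127 ≡ 80 mod 83]
  = -(5/83)    [83 ≡ 3 mod 8 ⇒ (2/83)^4 = +1]
  = -(83/5)    [QR: 5 ≡ 1 mod 4, sign kept]
  = -(3/5)    [83 ≡ 3 mod 5]
  = -(5/3)    [QR: 5 ≡ 1 mod 4, sign kept]
  = -(2/3)    [5 ≡ 2 mod 3]
  = (1/3)    [3 ≡ 3 mod 8 ⇒ (2/3) = -1]
  = 1    [(1/3) = 1]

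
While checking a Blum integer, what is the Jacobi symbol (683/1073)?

-1

1073 ≡ 1 (mod 4), so quadratic reciprocity gives (683/1073) = (1073/683). Reduce: 1073 ≡ 390 (mod 683). Now have (390/683).
Factor out 2: 390 = 2·195. Since 683 ≡ 3 (mod 8), (2/683) = -1. Now have -(195/683).
Both 195 ≡ 3 and 683 ≡ 3 (mod 4), so reciprocity gives (195/683) = -(683/195). Reduce: 683 ≡ 98 (mod 195). Now have (98/195).
Factor out 2: 98 = 2·49. Since 195 ≡ 3 (mod 8), (2/195) = -1. Now have -(49/195).
49 ≡ 1 (mod 4), so quadratic reciprocity gives (49/195) = (195/49). Reduce: 195 ≡ 48 (mod 49). Now have -(48/49).
Factor out 2: 48 = 2^4·3. Since 49 ≡ 1 (mod 8), (2/49) = +1, and (2/49)^4 = +1. Now have -(3/49).
49 ≡ 1 (mod 4), so quadratic reciprocity gives (3/49) = (49/3). Reduce: 49 ≡ 1 (mod 3). Now have -(1/3).
(1/3) = 1. Collecting the sign factors: -1.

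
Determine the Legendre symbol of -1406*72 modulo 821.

By multiplicativity, (-1406·72|821) = (-1406|821)·(72|821).
First factor (-1406|821):
Pull out -1: (-1406|821) = (-1|821)·(1406|821). Since 821 ≡ 1 (mod 4), (-1|821) = +1. Now have (1406|821).
Reduce the numerator: 1406 ≡ 585 (mod 821), so (1406|821) = (585|821).
585 ≡ 1 (mod 4), so quadratic reciprocity gives (585|821) = (821|585). Reduce: 821 ≡ 236 (mod 585). Now have (236|585).
Factor out 2: 236 = 2^2·59. Since 585 ≡ 1 (mod 8), (2|585) = +1, and (2|585)^2 = +1. Now have (59|585).
585 ≡ 1 (mod 4), so quadratic reciprocity gives (59|585) = (585|59). Reduce: 585 ≡ 54 (mod 59). Now have (54|59).
Factor out 2: 54 = 2·27. Since 59 ≡ 3 (mod 8), (2|59) = -1. Now have -(27|59).
Both 27 ≡ 3 and 59 ≡ 3 (mod 4), so reciprocity gives (27|59) = -(59|27). Reduce: 59 ≡ 5 (mod 27). Now have (5|27).
5 ≡ 1 (mod 4), so quadratic reciprocity gives (5|27) = (27|5). Reduce: 27 ≡ 2 (mod 5). Now have (2|5).
Factor out 2: 2 = 2. Since 5 ≡ 5 (mod 8), (2|5) = -1. Now have -(1|5).
(1|5) = 1. Collecting the sign factors: -1.
Second factor (72|821):
Factor out 2: 72 = 2^3·9. Since 821 ≡ 5 (mod 8), (2|821) = -1, and (2|821)^3 = -1. Now have -(9|821).
9 ≡ 1 (mod 4), so quadratic reciprocity gives (9|821) = (821|9). Reduce: 821 ≡ 2 (mod 9). Now have -(2|9).
Factor out 2: 2 = 2. Since 9 ≡ 1 (mod 8), (2|9) = +1. Now have -(1|9).
(1|9) = 1. Collecting the sign factors: -1.
Product: (-1)·(-1) = 1.

1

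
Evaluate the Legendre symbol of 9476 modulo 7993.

(9476/7993)
  = (1483/7993)    [9476 ≡ 1483 mod 7993]
  = (7993/1483)    [QR: 7993 ≡ 1 mod 4, sign kept]
  = (578/1483)    [7993 ≡ 578 mod 1483]
  = -(289/1483)    [1483 ≡ 3 mod 8 ⇒ (2/1483) = -1]
  = -(1483/289)    [QR: 289 ≡ 1 mod 4, sign kept]
  = -(38/289)    [1483 ≡ 38 mod 289]
  = -(19/289)    [289 ≡ 1 mod 8 ⇒ (2/289) = +1]
  = -(289/19)    [QR: 289 ≡ 1 mod 4, sign kept]
  = -(4/19)    [289 ≡ 4 mod 19]
  = -(1/19)    [19 ≡ 3 mod 8 ⇒ (2/19)^2 = +1]
  = -1    [(1/19) = 1]

-1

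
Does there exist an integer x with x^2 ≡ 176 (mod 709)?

yes

Factor out 2: 176 = 2^4·11. Since 709 ≡ 5 (mod 8), (2|709) = -1, and (2|709)^4 = +1. Now have (11|709).
709 ≡ 1 (mod 4), so quadratic reciprocity gives (11|709) = (709|11). Reduce: 709 ≡ 5 (mod 11). Now have (5|11).
5 ≡ 1 (mod 4), so quadratic reciprocity gives (5|11) = (11|5). Reduce: 11 ≡ 1 (mod 5). Now have (1|5).
(1|5) = 1. Collecting the sign factors: 1.
The Legendre symbol is 1, so x^2 ≡ 176 (mod 709) has solution.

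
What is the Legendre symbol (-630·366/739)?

1

By multiplicativity, (-630·366/739) = (-630/739)·(366/739).
First factor (-630/739):
Reduce the numerator: -630 ≡ 109 (mod 739), so (-630/739) = (109/739).
109 ≡ 1 (mod 4), so quadratic reciprocity gives (109/739) = (739/109). Reduce: 739 ≡ 85 (mod 109). Now have (85/109).
85 ≡ 1 (mod 4), so quadratic reciprocity gives (85/109) = (109/85). Reduce: 109 ≡ 24 (mod 85). Now have (24/85).
Factor out 2: 24 = 2^3·3. Since 85 ≡ 5 (mod 8), (2/85) = -1, and (2/85)^3 = -1. Now have -(3/85).
85 ≡ 1 (mod 4), so quadratic reciprocity gives (3/85) = (85/3). Reduce: 85 ≡ 1 (mod 3). Now have -(1/3).
(1/3) = 1. Collecting the sign factors: -1.
Second factor (366/739):
Factor out 2: 366 = 2·183. Since 739 ≡ 3 (mod 8), (2/739) = -1. Now have -(183/739).
Both 183 ≡ 3 and 739 ≡ 3 (mod 4), so reciprocity gives (183/739) = -(739/183). Reduce: 739 ≡ 7 (mod 183). Now have (7/183).
Both 7 ≡ 3 and 183 ≡ 3 (mod 4), so reciprocity gives (7/183) = -(183/7). Reduce: 183 ≡ 1 (mod 7). Now have -(1/7).
(1/7) = 1. Collecting the sign factors: -1.
Product: (-1)·(-1) = 1.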